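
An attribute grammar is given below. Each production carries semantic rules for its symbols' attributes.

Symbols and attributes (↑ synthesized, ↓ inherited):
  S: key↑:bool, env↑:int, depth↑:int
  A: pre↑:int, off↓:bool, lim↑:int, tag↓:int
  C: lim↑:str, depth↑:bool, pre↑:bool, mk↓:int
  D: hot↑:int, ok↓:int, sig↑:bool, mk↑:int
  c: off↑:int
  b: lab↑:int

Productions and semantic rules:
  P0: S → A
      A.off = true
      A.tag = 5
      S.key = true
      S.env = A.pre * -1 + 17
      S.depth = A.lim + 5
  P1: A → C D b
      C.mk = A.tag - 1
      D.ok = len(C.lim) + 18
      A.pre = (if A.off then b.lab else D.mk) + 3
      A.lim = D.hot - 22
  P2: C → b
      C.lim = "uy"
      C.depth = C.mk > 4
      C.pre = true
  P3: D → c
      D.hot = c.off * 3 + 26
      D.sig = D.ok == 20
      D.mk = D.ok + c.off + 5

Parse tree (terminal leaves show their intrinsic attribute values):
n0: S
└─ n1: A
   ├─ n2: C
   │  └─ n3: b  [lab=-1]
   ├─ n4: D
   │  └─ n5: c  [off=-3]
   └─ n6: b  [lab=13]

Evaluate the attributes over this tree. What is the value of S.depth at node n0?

1. n1.off = true  [true]
2. n1.tag = 5  [5]
3. n2.mk = 4  [A.tag - 1]
4. n3.lab = -1  [terminal]
5. n2.lim = "uy"  ["uy"]
6. n2.depth = false  [C.mk > 4]
7. n2.pre = true  [true]
8. n4.ok = 20  [len(C.lim) + 18]
9. n5.off = -3  [terminal]
10. n4.hot = 17  [c.off * 3 + 26]
11. n4.sig = true  [D.ok == 20]
12. n4.mk = 22  [D.ok + c.off + 5]
13. n6.lab = 13  [terminal]
14. n1.pre = 16  [(if A.off then b.lab else D.mk) + 3]
15. n1.lim = -5  [D.hot - 22]
16. n0.key = true  [true]
17. n0.env = 1  [A.pre * -1 + 17]
18. n0.depth = 0  [A.lim + 5]

0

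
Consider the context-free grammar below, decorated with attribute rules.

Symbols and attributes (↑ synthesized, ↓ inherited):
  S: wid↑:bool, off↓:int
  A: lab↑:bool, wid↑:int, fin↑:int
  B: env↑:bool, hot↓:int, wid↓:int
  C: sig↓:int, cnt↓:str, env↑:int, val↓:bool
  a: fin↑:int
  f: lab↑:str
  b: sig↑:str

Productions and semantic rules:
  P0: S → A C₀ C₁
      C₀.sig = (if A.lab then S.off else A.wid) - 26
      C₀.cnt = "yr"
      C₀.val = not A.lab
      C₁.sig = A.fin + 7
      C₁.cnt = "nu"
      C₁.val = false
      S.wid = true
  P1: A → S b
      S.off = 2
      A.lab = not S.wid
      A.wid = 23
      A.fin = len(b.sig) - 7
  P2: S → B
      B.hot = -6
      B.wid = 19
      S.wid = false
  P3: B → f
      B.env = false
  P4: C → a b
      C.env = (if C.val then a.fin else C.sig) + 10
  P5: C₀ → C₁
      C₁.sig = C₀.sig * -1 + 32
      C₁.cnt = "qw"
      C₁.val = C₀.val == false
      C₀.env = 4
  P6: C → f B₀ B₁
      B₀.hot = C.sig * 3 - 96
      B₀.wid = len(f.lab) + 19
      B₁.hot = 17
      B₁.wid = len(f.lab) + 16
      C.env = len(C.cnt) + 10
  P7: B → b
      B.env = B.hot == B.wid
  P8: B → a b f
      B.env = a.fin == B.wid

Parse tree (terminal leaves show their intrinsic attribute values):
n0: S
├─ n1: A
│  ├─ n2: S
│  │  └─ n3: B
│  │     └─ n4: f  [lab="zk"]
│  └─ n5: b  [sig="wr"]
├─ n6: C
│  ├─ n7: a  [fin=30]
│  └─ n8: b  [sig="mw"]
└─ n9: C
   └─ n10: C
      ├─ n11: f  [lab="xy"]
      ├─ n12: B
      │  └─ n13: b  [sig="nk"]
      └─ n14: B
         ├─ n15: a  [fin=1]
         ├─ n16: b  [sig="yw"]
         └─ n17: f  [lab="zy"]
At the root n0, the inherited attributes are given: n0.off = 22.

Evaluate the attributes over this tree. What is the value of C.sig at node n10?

30

1. n0.off = 22  [given at root]
2. n2.off = 2  [2]
3. n3.hot = -6  [-6]
4. n3.wid = 19  [19]
5. n4.lab = "zk"  [terminal]
6. n3.env = false  [false]
7. n2.wid = false  [false]
8. n5.sig = "wr"  [terminal]
9. n1.lab = true  [not S.wid]
10. n1.wid = 23  [23]
11. n1.fin = -5  [len(b.sig) - 7]
12. n6.sig = -4  [(if A.lab then S.off else A.wid) - 26]
13. n6.cnt = "yr"  ["yr"]
14. n6.val = false  [not A.lab]
15. n7.fin = 30  [terminal]
16. n8.sig = "mw"  [terminal]
17. n6.env = 6  [(if C.val then a.fin else C.sig) + 10]
18. n9.sig = 2  [A.fin + 7]
19. n9.cnt = "nu"  ["nu"]
20. n9.val = false  [false]
21. n10.sig = 30  [C₀.sig * -1 + 32]
22. n10.cnt = "qw"  ["qw"]
23. n10.val = true  [C₀.val == false]
24. n11.lab = "xy"  [terminal]
25. n12.hot = -6  [C.sig * 3 - 96]
26. n12.wid = 21  [len(f.lab) + 19]
27. n13.sig = "nk"  [terminal]
28. n12.env = false  [B.hot == B.wid]
29. n14.hot = 17  [17]
30. n14.wid = 18  [len(f.lab) + 16]
31. n15.fin = 1  [terminal]
32. n16.sig = "yw"  [terminal]
33. n17.lab = "zy"  [terminal]
34. n14.env = false  [a.fin == B.wid]
35. n10.env = 12  [len(C.cnt) + 10]
36. n9.env = 4  [4]
37. n0.wid = true  [true]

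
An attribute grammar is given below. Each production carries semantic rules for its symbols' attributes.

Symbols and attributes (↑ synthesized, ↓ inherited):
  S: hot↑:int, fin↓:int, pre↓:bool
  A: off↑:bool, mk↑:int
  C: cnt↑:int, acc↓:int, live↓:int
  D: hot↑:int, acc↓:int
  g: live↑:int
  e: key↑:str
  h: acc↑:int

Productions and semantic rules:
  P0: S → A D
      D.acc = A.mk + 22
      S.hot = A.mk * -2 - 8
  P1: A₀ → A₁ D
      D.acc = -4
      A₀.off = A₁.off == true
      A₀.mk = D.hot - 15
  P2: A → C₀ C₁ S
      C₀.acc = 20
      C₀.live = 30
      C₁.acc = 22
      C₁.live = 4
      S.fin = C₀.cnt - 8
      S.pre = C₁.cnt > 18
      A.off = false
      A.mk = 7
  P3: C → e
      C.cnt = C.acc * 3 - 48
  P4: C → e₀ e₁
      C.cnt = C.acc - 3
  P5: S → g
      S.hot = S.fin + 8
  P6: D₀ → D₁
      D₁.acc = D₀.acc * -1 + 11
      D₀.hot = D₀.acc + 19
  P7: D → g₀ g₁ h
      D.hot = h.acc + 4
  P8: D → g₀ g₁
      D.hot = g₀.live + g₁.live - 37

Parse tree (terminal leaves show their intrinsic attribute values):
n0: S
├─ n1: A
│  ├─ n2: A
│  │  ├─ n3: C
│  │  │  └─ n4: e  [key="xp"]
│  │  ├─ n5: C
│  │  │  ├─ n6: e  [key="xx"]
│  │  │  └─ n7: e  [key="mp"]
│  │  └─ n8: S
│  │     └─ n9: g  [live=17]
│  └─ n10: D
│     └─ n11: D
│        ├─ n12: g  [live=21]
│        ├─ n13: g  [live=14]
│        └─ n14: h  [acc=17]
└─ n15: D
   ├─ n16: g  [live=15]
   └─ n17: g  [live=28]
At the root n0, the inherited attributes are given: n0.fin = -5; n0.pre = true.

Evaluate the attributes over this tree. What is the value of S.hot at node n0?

1. n0.fin = -5  [given at root]
2. n0.pre = true  [given at root]
3. n3.acc = 20  [20]
4. n3.live = 30  [30]
5. n4.key = "xp"  [terminal]
6. n3.cnt = 12  [C.acc * 3 - 48]
7. n5.acc = 22  [22]
8. n5.live = 4  [4]
9. n6.key = "xx"  [terminal]
10. n7.key = "mp"  [terminal]
11. n5.cnt = 19  [C.acc - 3]
12. n8.fin = 4  [C₀.cnt - 8]
13. n8.pre = true  [C₁.cnt > 18]
14. n9.live = 17  [terminal]
15. n8.hot = 12  [S.fin + 8]
16. n2.off = false  [false]
17. n2.mk = 7  [7]
18. n10.acc = -4  [-4]
19. n11.acc = 15  [D₀.acc * -1 + 11]
20. n12.live = 21  [terminal]
21. n13.live = 14  [terminal]
22. n14.acc = 17  [terminal]
23. n11.hot = 21  [h.acc + 4]
24. n10.hot = 15  [D₀.acc + 19]
25. n1.off = false  [A₁.off == true]
26. n1.mk = 0  [D.hot - 15]
27. n15.acc = 22  [A.mk + 22]
28. n16.live = 15  [terminal]
29. n17.live = 28  [terminal]
30. n15.hot = 6  [g₀.live + g₁.live - 37]
31. n0.hot = -8  [A.mk * -2 - 8]

-8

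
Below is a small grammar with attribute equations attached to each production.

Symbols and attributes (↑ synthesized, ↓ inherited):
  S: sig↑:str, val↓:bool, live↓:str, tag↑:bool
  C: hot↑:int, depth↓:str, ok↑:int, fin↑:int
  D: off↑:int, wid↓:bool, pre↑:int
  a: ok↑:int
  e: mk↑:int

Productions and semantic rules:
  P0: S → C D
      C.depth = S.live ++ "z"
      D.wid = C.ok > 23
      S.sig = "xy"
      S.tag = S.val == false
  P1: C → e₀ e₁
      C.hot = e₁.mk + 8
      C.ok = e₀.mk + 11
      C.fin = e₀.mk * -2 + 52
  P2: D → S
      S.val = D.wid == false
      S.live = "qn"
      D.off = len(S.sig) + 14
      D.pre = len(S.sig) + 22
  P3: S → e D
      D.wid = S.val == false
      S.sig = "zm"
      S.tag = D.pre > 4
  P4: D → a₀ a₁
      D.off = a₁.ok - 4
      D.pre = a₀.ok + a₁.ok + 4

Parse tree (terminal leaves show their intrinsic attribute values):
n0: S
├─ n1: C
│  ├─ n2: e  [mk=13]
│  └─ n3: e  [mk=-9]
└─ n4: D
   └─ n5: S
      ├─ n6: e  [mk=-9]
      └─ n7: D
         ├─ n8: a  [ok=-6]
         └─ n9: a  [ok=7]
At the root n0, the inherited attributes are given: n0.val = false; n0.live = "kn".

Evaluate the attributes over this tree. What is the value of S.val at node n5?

false

1. n0.val = false  [given at root]
2. n0.live = "kn"  [given at root]
3. n1.depth = "knz"  [S.live ++ "z"]
4. n2.mk = 13  [terminal]
5. n3.mk = -9  [terminal]
6. n1.hot = -1  [e₁.mk + 8]
7. n1.ok = 24  [e₀.mk + 11]
8. n1.fin = 26  [e₀.mk * -2 + 52]
9. n4.wid = true  [C.ok > 23]
10. n5.val = false  [D.wid == false]
11. n5.live = "qn"  ["qn"]
12. n6.mk = -9  [terminal]
13. n7.wid = true  [S.val == false]
14. n8.ok = -6  [terminal]
15. n9.ok = 7  [terminal]
16. n7.off = 3  [a₁.ok - 4]
17. n7.pre = 5  [a₀.ok + a₁.ok + 4]
18. n5.sig = "zm"  ["zm"]
19. n5.tag = true  [D.pre > 4]
20. n4.off = 16  [len(S.sig) + 14]
21. n4.pre = 24  [len(S.sig) + 22]
22. n0.sig = "xy"  ["xy"]
23. n0.tag = true  [S.val == false]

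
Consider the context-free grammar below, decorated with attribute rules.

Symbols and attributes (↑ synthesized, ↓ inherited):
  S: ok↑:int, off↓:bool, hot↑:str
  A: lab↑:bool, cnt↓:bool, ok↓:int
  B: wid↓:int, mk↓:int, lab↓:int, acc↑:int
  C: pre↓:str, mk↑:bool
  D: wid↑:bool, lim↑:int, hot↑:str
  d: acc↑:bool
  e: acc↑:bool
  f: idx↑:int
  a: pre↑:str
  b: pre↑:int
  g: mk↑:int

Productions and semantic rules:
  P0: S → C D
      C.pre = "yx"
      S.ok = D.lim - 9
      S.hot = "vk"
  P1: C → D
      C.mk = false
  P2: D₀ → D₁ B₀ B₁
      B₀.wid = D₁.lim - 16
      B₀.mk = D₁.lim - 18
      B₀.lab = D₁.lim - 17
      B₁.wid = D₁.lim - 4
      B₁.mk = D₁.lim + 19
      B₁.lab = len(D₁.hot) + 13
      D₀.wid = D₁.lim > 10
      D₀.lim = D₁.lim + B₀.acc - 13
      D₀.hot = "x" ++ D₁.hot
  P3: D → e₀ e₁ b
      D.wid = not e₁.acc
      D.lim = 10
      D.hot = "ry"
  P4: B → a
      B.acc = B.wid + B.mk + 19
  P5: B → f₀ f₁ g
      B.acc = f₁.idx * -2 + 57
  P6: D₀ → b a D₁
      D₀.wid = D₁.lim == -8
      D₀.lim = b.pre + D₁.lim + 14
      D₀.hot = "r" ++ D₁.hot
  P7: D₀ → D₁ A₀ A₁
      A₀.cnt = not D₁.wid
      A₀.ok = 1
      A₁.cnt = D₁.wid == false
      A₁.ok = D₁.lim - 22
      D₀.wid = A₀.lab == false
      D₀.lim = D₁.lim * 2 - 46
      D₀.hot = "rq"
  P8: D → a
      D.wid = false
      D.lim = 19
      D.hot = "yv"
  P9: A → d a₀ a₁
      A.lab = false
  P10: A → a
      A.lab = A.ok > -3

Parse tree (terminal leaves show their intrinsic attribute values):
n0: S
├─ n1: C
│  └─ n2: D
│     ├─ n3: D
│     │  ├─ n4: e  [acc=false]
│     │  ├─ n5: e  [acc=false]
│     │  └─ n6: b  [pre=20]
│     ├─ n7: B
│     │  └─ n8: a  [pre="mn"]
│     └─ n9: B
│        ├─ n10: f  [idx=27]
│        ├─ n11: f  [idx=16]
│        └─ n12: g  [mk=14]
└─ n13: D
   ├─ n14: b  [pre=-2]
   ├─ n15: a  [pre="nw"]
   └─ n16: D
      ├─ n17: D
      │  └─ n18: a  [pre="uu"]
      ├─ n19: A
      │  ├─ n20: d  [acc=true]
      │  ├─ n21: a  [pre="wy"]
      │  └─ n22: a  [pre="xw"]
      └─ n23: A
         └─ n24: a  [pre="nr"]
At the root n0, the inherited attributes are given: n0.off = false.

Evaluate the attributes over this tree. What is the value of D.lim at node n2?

2

1. n0.off = false  [given at root]
2. n1.pre = "yx"  ["yx"]
3. n4.acc = false  [terminal]
4. n5.acc = false  [terminal]
5. n6.pre = 20  [terminal]
6. n3.wid = true  [not e₁.acc]
7. n3.lim = 10  [10]
8. n3.hot = "ry"  ["ry"]
9. n7.wid = -6  [D₁.lim - 16]
10. n7.mk = -8  [D₁.lim - 18]
11. n7.lab = -7  [D₁.lim - 17]
12. n8.pre = "mn"  [terminal]
13. n7.acc = 5  [B.wid + B.mk + 19]
14. n9.wid = 6  [D₁.lim - 4]
15. n9.mk = 29  [D₁.lim + 19]
16. n9.lab = 15  [len(D₁.hot) + 13]
17. n10.idx = 27  [terminal]
18. n11.idx = 16  [terminal]
19. n12.mk = 14  [terminal]
20. n9.acc = 25  [f₁.idx * -2 + 57]
21. n2.wid = false  [D₁.lim > 10]
22. n2.lim = 2  [D₁.lim + B₀.acc - 13]
23. n2.hot = "xry"  ["x" ++ D₁.hot]
24. n1.mk = false  [false]
25. n14.pre = -2  [terminal]
26. n15.pre = "nw"  [terminal]
27. n18.pre = "uu"  [terminal]
28. n17.wid = false  [false]
29. n17.lim = 19  [19]
30. n17.hot = "yv"  ["yv"]
31. n19.cnt = true  [not D₁.wid]
32. n19.ok = 1  [1]
33. n20.acc = true  [terminal]
34. n21.pre = "wy"  [terminal]
35. n22.pre = "xw"  [terminal]
36. n19.lab = false  [false]
37. n23.cnt = true  [D₁.wid == false]
38. n23.ok = -3  [D₁.lim - 22]
39. n24.pre = "nr"  [terminal]
40. n23.lab = false  [A.ok > -3]
41. n16.wid = true  [A₀.lab == false]
42. n16.lim = -8  [D₁.lim * 2 - 46]
43. n16.hot = "rq"  ["rq"]
44. n13.wid = true  [D₁.lim == -8]
45. n13.lim = 4  [b.pre + D₁.lim + 14]
46. n13.hot = "rrq"  ["r" ++ D₁.hot]
47. n0.ok = -5  [D.lim - 9]
48. n0.hot = "vk"  ["vk"]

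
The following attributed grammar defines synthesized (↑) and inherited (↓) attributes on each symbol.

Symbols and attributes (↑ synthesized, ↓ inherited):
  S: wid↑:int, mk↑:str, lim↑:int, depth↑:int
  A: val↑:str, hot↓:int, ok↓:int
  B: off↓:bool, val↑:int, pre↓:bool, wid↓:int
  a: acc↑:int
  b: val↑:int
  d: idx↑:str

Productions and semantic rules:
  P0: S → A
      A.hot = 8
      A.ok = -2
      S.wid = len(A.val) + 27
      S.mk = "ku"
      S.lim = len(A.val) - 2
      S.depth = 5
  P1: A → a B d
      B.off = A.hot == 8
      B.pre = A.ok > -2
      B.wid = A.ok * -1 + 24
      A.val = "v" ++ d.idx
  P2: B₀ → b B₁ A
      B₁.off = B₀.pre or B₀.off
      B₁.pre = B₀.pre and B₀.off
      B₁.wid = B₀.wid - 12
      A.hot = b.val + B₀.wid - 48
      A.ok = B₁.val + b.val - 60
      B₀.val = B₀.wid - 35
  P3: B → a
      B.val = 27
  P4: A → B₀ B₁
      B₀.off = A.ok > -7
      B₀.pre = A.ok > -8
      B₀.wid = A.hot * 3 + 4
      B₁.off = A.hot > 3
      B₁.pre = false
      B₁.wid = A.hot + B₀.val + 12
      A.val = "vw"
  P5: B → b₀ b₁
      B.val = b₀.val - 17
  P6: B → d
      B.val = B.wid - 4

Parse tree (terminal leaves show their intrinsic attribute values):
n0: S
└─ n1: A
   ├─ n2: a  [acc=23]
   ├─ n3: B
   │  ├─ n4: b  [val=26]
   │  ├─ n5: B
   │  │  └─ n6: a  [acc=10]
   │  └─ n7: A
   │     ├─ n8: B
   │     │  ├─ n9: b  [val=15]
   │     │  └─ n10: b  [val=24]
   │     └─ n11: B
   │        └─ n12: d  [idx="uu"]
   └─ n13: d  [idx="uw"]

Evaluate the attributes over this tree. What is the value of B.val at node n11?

1. n1.hot = 8  [8]
2. n1.ok = -2  [-2]
3. n2.acc = 23  [terminal]
4. n3.off = true  [A.hot == 8]
5. n3.pre = false  [A.ok > -2]
6. n3.wid = 26  [A.ok * -1 + 24]
7. n4.val = 26  [terminal]
8. n5.off = true  [B₀.pre or B₀.off]
9. n5.pre = false  [B₀.pre and B₀.off]
10. n5.wid = 14  [B₀.wid - 12]
11. n6.acc = 10  [terminal]
12. n5.val = 27  [27]
13. n7.hot = 4  [b.val + B₀.wid - 48]
14. n7.ok = -7  [B₁.val + b.val - 60]
15. n8.off = false  [A.ok > -7]
16. n8.pre = true  [A.ok > -8]
17. n8.wid = 16  [A.hot * 3 + 4]
18. n9.val = 15  [terminal]
19. n10.val = 24  [terminal]
20. n8.val = -2  [b₀.val - 17]
21. n11.off = true  [A.hot > 3]
22. n11.pre = false  [false]
23. n11.wid = 14  [A.hot + B₀.val + 12]
24. n12.idx = "uu"  [terminal]
25. n11.val = 10  [B.wid - 4]
26. n7.val = "vw"  ["vw"]
27. n3.val = -9  [B₀.wid - 35]
28. n13.idx = "uw"  [terminal]
29. n1.val = "vuw"  ["v" ++ d.idx]
30. n0.wid = 30  [len(A.val) + 27]
31. n0.mk = "ku"  ["ku"]
32. n0.lim = 1  [len(A.val) - 2]
33. n0.depth = 5  [5]

10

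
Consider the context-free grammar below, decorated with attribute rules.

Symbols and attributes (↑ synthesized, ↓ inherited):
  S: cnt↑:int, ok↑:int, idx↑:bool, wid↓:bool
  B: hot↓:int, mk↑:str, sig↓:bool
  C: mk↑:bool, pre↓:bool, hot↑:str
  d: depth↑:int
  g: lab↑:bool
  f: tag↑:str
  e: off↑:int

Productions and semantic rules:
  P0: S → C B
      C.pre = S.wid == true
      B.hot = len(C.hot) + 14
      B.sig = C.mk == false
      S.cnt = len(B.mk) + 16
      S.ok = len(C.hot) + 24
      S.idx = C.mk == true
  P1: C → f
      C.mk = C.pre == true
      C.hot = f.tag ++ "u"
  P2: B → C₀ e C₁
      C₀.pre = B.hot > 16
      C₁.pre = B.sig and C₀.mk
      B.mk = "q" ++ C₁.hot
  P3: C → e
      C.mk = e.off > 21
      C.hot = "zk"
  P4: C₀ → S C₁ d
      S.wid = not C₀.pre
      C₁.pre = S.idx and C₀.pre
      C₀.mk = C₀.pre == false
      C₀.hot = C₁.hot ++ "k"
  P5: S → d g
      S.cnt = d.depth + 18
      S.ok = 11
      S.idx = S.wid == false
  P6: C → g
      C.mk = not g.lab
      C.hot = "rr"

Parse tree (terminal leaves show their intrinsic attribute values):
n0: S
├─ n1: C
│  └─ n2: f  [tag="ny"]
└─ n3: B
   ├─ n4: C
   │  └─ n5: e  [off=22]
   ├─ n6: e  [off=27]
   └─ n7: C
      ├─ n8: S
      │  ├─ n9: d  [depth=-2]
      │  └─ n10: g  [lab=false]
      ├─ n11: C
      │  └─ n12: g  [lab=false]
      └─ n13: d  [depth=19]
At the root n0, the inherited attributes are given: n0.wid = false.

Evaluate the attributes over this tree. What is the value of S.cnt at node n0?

20

1. n0.wid = false  [given at root]
2. n1.pre = false  [S.wid == true]
3. n2.tag = "ny"  [terminal]
4. n1.mk = false  [C.pre == true]
5. n1.hot = "nyu"  [f.tag ++ "u"]
6. n3.hot = 17  [len(C.hot) + 14]
7. n3.sig = true  [C.mk == false]
8. n4.pre = true  [B.hot > 16]
9. n5.off = 22  [terminal]
10. n4.mk = true  [e.off > 21]
11. n4.hot = "zk"  ["zk"]
12. n6.off = 27  [terminal]
13. n7.pre = true  [B.sig and C₀.mk]
14. n8.wid = false  [not C₀.pre]
15. n9.depth = -2  [terminal]
16. n10.lab = false  [terminal]
17. n8.cnt = 16  [d.depth + 18]
18. n8.ok = 11  [11]
19. n8.idx = true  [S.wid == false]
20. n11.pre = true  [S.idx and C₀.pre]
21. n12.lab = false  [terminal]
22. n11.mk = true  [not g.lab]
23. n11.hot = "rr"  ["rr"]
24. n13.depth = 19  [terminal]
25. n7.mk = false  [C₀.pre == false]
26. n7.hot = "rrk"  [C₁.hot ++ "k"]
27. n3.mk = "qrrk"  ["q" ++ C₁.hot]
28. n0.cnt = 20  [len(B.mk) + 16]
29. n0.ok = 27  [len(C.hot) + 24]
30. n0.idx = false  [C.mk == true]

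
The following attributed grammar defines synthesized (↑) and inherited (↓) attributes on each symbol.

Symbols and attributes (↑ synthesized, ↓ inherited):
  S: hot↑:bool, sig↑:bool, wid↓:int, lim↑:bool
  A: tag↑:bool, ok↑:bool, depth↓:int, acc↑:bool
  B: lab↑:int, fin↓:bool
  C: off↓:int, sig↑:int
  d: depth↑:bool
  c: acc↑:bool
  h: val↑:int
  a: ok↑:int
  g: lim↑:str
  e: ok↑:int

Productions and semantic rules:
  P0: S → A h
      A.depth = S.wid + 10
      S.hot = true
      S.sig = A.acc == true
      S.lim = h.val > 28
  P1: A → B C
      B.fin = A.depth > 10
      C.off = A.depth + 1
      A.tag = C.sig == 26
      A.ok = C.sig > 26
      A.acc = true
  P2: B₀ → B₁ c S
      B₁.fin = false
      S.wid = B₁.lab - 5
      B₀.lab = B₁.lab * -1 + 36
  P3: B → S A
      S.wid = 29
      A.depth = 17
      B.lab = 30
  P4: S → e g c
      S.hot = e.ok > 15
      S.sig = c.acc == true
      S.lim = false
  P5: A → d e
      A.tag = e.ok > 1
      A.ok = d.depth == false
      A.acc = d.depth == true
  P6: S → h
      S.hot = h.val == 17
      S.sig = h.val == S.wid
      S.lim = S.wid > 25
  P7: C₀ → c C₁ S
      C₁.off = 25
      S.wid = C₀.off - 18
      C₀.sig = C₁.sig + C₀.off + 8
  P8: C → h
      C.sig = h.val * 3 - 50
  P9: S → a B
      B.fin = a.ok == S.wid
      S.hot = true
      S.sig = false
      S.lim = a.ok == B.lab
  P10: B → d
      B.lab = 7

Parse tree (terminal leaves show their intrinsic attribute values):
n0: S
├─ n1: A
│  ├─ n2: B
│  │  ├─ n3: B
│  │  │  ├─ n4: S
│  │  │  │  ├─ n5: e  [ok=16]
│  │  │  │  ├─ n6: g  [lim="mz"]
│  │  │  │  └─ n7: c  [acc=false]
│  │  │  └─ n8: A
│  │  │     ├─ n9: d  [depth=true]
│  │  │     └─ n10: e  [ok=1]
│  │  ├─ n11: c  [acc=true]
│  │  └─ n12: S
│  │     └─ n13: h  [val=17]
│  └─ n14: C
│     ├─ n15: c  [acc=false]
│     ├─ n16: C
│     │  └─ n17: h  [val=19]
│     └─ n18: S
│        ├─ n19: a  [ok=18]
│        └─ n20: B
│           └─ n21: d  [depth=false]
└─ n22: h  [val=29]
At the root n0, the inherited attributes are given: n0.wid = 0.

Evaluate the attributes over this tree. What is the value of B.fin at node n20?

1. n0.wid = 0  [given at root]
2. n1.depth = 10  [S.wid + 10]
3. n2.fin = false  [A.depth > 10]
4. n3.fin = false  [false]
5. n4.wid = 29  [29]
6. n5.ok = 16  [terminal]
7. n6.lim = "mz"  [terminal]
8. n7.acc = false  [terminal]
9. n4.hot = true  [e.ok > 15]
10. n4.sig = false  [c.acc == true]
11. n4.lim = false  [false]
12. n8.depth = 17  [17]
13. n9.depth = true  [terminal]
14. n10.ok = 1  [terminal]
15. n8.tag = false  [e.ok > 1]
16. n8.ok = false  [d.depth == false]
17. n8.acc = true  [d.depth == true]
18. n3.lab = 30  [30]
19. n11.acc = true  [terminal]
20. n12.wid = 25  [B₁.lab - 5]
21. n13.val = 17  [terminal]
22. n12.hot = true  [h.val == 17]
23. n12.sig = false  [h.val == S.wid]
24. n12.lim = false  [S.wid > 25]
25. n2.lab = 6  [B₁.lab * -1 + 36]
26. n14.off = 11  [A.depth + 1]
27. n15.acc = false  [terminal]
28. n16.off = 25  [25]
29. n17.val = 19  [terminal]
30. n16.sig = 7  [h.val * 3 - 50]
31. n18.wid = -7  [C₀.off - 18]
32. n19.ok = 18  [terminal]
33. n20.fin = false  [a.ok == S.wid]
34. n21.depth = false  [terminal]
35. n20.lab = 7  [7]
36. n18.hot = true  [true]
37. n18.sig = false  [false]
38. n18.lim = false  [a.ok == B.lab]
39. n14.sig = 26  [C₁.sig + C₀.off + 8]
40. n1.tag = true  [C.sig == 26]
41. n1.ok = false  [C.sig > 26]
42. n1.acc = true  [true]
43. n22.val = 29  [terminal]
44. n0.hot = true  [true]
45. n0.sig = true  [A.acc == true]
46. n0.lim = true  [h.val > 28]

false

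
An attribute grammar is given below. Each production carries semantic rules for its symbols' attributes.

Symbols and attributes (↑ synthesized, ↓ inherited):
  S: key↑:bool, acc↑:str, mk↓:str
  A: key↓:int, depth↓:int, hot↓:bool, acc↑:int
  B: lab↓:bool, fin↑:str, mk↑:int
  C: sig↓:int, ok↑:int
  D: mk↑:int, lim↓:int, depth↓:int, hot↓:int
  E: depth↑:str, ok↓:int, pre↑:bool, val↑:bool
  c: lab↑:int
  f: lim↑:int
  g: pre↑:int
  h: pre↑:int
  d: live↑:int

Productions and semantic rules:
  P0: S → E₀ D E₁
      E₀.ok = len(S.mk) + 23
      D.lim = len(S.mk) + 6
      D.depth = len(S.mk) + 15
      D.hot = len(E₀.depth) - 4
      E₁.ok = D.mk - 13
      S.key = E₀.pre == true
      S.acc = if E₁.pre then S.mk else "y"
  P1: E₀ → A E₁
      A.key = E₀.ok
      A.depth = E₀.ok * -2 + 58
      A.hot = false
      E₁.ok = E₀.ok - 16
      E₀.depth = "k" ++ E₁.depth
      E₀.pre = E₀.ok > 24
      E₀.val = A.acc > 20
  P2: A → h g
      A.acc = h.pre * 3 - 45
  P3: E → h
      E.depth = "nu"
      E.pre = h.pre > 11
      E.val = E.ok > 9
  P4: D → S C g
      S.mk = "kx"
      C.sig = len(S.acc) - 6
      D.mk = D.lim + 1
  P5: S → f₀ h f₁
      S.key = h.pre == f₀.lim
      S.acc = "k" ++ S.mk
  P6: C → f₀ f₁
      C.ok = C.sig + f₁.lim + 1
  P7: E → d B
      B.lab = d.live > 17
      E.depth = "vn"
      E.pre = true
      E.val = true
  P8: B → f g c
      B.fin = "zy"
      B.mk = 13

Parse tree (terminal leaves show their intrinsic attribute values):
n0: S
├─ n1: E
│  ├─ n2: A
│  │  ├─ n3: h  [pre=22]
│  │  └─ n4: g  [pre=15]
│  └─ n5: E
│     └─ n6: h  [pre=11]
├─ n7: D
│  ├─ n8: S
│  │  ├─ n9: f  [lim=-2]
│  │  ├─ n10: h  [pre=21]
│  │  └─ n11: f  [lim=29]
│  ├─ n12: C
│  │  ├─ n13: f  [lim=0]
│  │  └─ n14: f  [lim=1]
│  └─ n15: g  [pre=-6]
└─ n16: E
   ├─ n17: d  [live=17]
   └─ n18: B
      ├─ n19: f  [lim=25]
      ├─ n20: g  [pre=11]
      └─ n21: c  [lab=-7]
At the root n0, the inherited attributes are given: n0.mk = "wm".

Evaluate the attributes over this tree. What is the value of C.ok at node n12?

1. n0.mk = "wm"  [given at root]
2. n1.ok = 25  [len(S.mk) + 23]
3. n2.key = 25  [E₀.ok]
4. n2.depth = 8  [E₀.ok * -2 + 58]
5. n2.hot = false  [false]
6. n3.pre = 22  [terminal]
7. n4.pre = 15  [terminal]
8. n2.acc = 21  [h.pre * 3 - 45]
9. n5.ok = 9  [E₀.ok - 16]
10. n6.pre = 11  [terminal]
11. n5.depth = "nu"  ["nu"]
12. n5.pre = false  [h.pre > 11]
13. n5.val = false  [E.ok > 9]
14. n1.depth = "knu"  ["k" ++ E₁.depth]
15. n1.pre = true  [E₀.ok > 24]
16. n1.val = true  [A.acc > 20]
17. n7.lim = 8  [len(S.mk) + 6]
18. n7.depth = 17  [len(S.mk) + 15]
19. n7.hot = -1  [len(E₀.depth) - 4]
20. n8.mk = "kx"  ["kx"]
21. n9.lim = -2  [terminal]
22. n10.pre = 21  [terminal]
23. n11.lim = 29  [terminal]
24. n8.key = false  [h.pre == f₀.lim]
25. n8.acc = "kkx"  ["k" ++ S.mk]
26. n12.sig = -3  [len(S.acc) - 6]
27. n13.lim = 0  [terminal]
28. n14.lim = 1  [terminal]
29. n12.ok = -1  [C.sig + f₁.lim + 1]
30. n15.pre = -6  [terminal]
31. n7.mk = 9  [D.lim + 1]
32. n16.ok = -4  [D.mk - 13]
33. n17.live = 17  [terminal]
34. n18.lab = false  [d.live > 17]
35. n19.lim = 25  [terminal]
36. n20.pre = 11  [terminal]
37. n21.lab = -7  [terminal]
38. n18.fin = "zy"  ["zy"]
39. n18.mk = 13  [13]
40. n16.depth = "vn"  ["vn"]
41. n16.pre = true  [true]
42. n16.val = true  [true]
43. n0.key = true  [E₀.pre == true]
44. n0.acc = "wm"  [if E₁.pre then S.mk else "y"]

-1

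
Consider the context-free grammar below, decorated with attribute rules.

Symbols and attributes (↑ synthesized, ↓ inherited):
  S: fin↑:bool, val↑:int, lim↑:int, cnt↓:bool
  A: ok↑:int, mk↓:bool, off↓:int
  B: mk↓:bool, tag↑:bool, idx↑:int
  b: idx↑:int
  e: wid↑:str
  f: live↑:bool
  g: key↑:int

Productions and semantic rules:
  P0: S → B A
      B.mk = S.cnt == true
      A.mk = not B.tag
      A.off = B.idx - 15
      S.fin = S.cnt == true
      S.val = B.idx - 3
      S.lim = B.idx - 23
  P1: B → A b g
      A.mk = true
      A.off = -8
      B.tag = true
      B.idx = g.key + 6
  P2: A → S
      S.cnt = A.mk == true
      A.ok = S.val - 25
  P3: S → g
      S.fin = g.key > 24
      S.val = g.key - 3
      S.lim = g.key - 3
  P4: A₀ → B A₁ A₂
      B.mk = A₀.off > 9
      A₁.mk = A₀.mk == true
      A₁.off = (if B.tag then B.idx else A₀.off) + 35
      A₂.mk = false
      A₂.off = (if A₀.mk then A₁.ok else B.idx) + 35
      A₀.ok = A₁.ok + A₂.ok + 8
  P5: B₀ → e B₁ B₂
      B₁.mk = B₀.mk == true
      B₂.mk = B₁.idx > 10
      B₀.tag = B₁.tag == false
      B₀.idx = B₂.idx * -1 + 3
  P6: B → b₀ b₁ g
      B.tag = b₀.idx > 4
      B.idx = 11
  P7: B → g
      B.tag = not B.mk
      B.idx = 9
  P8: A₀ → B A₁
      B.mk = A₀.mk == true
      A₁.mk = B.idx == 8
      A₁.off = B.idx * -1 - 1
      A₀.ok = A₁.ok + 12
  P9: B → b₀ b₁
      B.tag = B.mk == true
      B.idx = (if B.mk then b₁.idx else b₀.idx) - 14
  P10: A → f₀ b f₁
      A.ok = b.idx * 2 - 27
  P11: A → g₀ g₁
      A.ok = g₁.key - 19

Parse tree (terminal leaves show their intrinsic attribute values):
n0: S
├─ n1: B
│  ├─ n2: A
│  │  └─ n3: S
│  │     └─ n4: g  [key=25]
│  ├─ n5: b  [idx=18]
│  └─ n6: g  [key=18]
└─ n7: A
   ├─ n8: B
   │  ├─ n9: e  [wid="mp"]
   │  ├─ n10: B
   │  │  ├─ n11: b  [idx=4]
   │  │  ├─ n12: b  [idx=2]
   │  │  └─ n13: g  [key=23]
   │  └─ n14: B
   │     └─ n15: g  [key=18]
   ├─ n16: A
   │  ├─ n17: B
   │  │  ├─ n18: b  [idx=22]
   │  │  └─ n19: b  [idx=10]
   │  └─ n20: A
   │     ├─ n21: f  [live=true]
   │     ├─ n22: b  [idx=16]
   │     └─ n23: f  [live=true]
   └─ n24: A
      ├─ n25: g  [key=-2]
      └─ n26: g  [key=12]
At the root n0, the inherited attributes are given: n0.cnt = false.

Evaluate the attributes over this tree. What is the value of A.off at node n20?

1. n0.cnt = false  [given at root]
2. n1.mk = false  [S.cnt == true]
3. n2.mk = true  [true]
4. n2.off = -8  [-8]
5. n3.cnt = true  [A.mk == true]
6. n4.key = 25  [terminal]
7. n3.fin = true  [g.key > 24]
8. n3.val = 22  [g.key - 3]
9. n3.lim = 22  [g.key - 3]
10. n2.ok = -3  [S.val - 25]
11. n5.idx = 18  [terminal]
12. n6.key = 18  [terminal]
13. n1.tag = true  [true]
14. n1.idx = 24  [g.key + 6]
15. n7.mk = false  [not B.tag]
16. n7.off = 9  [B.idx - 15]
17. n8.mk = false  [A₀.off > 9]
18. n9.wid = "mp"  [terminal]
19. n10.mk = false  [B₀.mk == true]
20. n11.idx = 4  [terminal]
21. n12.idx = 2  [terminal]
22. n13.key = 23  [terminal]
23. n10.tag = false  [b₀.idx > 4]
24. n10.idx = 11  [11]
25. n14.mk = true  [B₁.idx > 10]
26. n15.key = 18  [terminal]
27. n14.tag = false  [not B.mk]
28. n14.idx = 9  [9]
29. n8.tag = true  [B₁.tag == false]
30. n8.idx = -6  [B₂.idx * -1 + 3]
31. n16.mk = false  [A₀.mk == true]
32. n16.off = 29  [(if B.tag then B.idx else A₀.off) + 35]
33. n17.mk = false  [A₀.mk == true]
34. n18.idx = 22  [terminal]
35. n19.idx = 10  [terminal]
36. n17.tag = false  [B.mk == true]
37. n17.idx = 8  [(if B.mk then b₁.idx else b₀.idx) - 14]
38. n20.mk = true  [B.idx == 8]
39. n20.off = -9  [B.idx * -1 - 1]
40. n21.live = true  [terminal]
41. n22.idx = 16  [terminal]
42. n23.live = true  [terminal]
43. n20.ok = 5  [b.idx * 2 - 27]
44. n16.ok = 17  [A₁.ok + 12]
45. n24.mk = false  [false]
46. n24.off = 29  [(if A₀.mk then A₁.ok else B.idx) + 35]
47. n25.key = -2  [terminal]
48. n26.key = 12  [terminal]
49. n24.ok = -7  [g₁.key - 19]
50. n7.ok = 18  [A₁.ok + A₂.ok + 8]
51. n0.fin = false  [S.cnt == true]
52. n0.val = 21  [B.idx - 3]
53. n0.lim = 1  [B.idx - 23]

-9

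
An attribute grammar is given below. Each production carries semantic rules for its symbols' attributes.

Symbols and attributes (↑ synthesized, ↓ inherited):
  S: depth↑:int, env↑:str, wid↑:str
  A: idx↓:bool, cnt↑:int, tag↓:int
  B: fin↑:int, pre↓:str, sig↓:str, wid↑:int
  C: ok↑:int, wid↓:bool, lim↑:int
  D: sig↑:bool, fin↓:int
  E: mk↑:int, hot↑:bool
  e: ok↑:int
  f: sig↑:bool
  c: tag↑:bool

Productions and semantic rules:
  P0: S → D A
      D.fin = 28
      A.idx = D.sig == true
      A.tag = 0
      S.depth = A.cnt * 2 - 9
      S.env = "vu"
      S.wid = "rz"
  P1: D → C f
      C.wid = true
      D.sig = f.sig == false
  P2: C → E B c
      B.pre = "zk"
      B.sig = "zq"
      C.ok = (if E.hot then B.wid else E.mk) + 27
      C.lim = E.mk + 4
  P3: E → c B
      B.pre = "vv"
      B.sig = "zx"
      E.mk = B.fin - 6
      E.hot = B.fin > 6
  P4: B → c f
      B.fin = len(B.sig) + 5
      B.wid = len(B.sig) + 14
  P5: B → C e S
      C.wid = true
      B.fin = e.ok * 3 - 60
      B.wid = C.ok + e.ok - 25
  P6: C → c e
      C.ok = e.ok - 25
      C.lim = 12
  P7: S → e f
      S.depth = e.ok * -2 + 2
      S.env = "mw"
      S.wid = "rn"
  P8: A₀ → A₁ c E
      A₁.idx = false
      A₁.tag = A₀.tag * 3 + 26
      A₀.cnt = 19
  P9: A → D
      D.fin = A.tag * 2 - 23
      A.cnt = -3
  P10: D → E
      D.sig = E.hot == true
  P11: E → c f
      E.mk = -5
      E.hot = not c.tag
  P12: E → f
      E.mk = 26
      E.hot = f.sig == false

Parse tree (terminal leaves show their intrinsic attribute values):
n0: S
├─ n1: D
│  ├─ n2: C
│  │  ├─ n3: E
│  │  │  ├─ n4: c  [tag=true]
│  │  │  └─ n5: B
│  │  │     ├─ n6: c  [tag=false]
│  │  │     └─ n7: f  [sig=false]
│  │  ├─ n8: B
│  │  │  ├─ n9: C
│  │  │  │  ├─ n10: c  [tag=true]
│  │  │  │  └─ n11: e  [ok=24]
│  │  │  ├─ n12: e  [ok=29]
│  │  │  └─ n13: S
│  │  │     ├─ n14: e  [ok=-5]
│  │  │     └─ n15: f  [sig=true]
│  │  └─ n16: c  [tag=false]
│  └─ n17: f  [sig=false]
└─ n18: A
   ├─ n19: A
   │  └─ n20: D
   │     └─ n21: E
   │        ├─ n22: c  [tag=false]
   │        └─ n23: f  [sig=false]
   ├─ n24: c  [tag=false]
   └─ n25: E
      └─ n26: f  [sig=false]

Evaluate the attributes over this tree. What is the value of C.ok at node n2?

30

1. n1.fin = 28  [28]
2. n2.wid = true  [true]
3. n4.tag = true  [terminal]
4. n5.pre = "vv"  ["vv"]
5. n5.sig = "zx"  ["zx"]
6. n6.tag = false  [terminal]
7. n7.sig = false  [terminal]
8. n5.fin = 7  [len(B.sig) + 5]
9. n5.wid = 16  [len(B.sig) + 14]
10. n3.mk = 1  [B.fin - 6]
11. n3.hot = true  [B.fin > 6]
12. n8.pre = "zk"  ["zk"]
13. n8.sig = "zq"  ["zq"]
14. n9.wid = true  [true]
15. n10.tag = true  [terminal]
16. n11.ok = 24  [terminal]
17. n9.ok = -1  [e.ok - 25]
18. n9.lim = 12  [12]
19. n12.ok = 29  [terminal]
20. n14.ok = -5  [terminal]
21. n15.sig = true  [terminal]
22. n13.depth = 12  [e.ok * -2 + 2]
23. n13.env = "mw"  ["mw"]
24. n13.wid = "rn"  ["rn"]
25. n8.fin = 27  [e.ok * 3 - 60]
26. n8.wid = 3  [C.ok + e.ok - 25]
27. n16.tag = false  [terminal]
28. n2.ok = 30  [(if E.hot then B.wid else E.mk) + 27]
29. n2.lim = 5  [E.mk + 4]
30. n17.sig = false  [terminal]
31. n1.sig = true  [f.sig == false]
32. n18.idx = true  [D.sig == true]
33. n18.tag = 0  [0]
34. n19.idx = false  [false]
35. n19.tag = 26  [A₀.tag * 3 + 26]
36. n20.fin = 29  [A.tag * 2 - 23]
37. n22.tag = false  [terminal]
38. n23.sig = false  [terminal]
39. n21.mk = -5  [-5]
40. n21.hot = true  [not c.tag]
41. n20.sig = true  [E.hot == true]
42. n19.cnt = -3  [-3]
43. n24.tag = false  [terminal]
44. n26.sig = false  [terminal]
45. n25.mk = 26  [26]
46. n25.hot = true  [f.sig == false]
47. n18.cnt = 19  [19]
48. n0.depth = 29  [A.cnt * 2 - 9]
49. n0.env = "vu"  ["vu"]
50. n0.wid = "rz"  ["rz"]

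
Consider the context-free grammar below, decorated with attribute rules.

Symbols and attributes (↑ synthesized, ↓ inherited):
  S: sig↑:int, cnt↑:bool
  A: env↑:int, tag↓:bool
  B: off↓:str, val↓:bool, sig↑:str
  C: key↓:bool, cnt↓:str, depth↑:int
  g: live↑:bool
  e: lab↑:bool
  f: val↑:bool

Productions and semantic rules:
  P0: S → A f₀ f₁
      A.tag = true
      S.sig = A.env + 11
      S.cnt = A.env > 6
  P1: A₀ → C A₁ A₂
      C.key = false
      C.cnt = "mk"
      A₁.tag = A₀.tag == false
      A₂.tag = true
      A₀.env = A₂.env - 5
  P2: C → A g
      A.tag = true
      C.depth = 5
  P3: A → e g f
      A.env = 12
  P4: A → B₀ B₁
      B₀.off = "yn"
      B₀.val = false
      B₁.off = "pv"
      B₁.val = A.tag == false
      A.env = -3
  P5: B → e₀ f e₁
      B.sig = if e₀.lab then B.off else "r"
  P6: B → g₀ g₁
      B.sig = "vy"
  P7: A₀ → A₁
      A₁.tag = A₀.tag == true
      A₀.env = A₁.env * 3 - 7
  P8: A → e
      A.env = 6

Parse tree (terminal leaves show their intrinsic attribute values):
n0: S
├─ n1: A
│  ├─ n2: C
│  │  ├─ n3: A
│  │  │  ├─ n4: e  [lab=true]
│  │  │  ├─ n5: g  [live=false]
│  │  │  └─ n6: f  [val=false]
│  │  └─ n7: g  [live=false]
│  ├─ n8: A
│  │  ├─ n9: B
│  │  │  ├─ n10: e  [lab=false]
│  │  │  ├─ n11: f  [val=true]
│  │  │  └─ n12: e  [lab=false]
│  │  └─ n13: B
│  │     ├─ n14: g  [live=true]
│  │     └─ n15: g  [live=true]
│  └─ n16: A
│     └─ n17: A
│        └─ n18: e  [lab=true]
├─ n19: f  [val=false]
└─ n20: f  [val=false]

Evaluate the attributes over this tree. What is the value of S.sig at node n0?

17

1. n1.tag = true  [true]
2. n2.key = false  [false]
3. n2.cnt = "mk"  ["mk"]
4. n3.tag = true  [true]
5. n4.lab = true  [terminal]
6. n5.live = false  [terminal]
7. n6.val = false  [terminal]
8. n3.env = 12  [12]
9. n7.live = false  [terminal]
10. n2.depth = 5  [5]
11. n8.tag = false  [A₀.tag == false]
12. n9.off = "yn"  ["yn"]
13. n9.val = false  [false]
14. n10.lab = false  [terminal]
15. n11.val = true  [terminal]
16. n12.lab = false  [terminal]
17. n9.sig = "r"  [if e₀.lab then B.off else "r"]
18. n13.off = "pv"  ["pv"]
19. n13.val = true  [A.tag == false]
20. n14.live = true  [terminal]
21. n15.live = true  [terminal]
22. n13.sig = "vy"  ["vy"]
23. n8.env = -3  [-3]
24. n16.tag = true  [true]
25. n17.tag = true  [A₀.tag == true]
26. n18.lab = true  [terminal]
27. n17.env = 6  [6]
28. n16.env = 11  [A₁.env * 3 - 7]
29. n1.env = 6  [A₂.env - 5]
30. n19.val = false  [terminal]
31. n20.val = false  [terminal]
32. n0.sig = 17  [A.env + 11]
33. n0.cnt = false  [A.env > 6]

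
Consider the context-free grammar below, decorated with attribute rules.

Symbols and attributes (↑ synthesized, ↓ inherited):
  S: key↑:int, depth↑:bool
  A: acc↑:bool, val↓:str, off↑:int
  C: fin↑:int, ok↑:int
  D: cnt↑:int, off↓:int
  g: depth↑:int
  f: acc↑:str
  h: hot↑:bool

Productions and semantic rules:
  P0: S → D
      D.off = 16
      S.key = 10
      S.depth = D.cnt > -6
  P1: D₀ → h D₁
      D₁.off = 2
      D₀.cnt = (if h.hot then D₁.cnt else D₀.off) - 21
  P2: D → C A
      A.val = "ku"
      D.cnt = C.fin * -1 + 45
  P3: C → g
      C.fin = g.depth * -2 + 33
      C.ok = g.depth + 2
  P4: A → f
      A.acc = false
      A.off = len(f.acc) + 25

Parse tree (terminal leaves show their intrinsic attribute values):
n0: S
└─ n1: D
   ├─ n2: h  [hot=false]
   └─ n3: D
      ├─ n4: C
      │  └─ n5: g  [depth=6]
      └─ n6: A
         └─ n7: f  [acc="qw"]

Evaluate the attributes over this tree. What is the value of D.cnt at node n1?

-5

1. n1.off = 16  [16]
2. n2.hot = false  [terminal]
3. n3.off = 2  [2]
4. n5.depth = 6  [terminal]
5. n4.fin = 21  [g.depth * -2 + 33]
6. n4.ok = 8  [g.depth + 2]
7. n6.val = "ku"  ["ku"]
8. n7.acc = "qw"  [terminal]
9. n6.acc = false  [false]
10. n6.off = 27  [len(f.acc) + 25]
11. n3.cnt = 24  [C.fin * -1 + 45]
12. n1.cnt = -5  [(if h.hot then D₁.cnt else D₀.off) - 21]
13. n0.key = 10  [10]
14. n0.depth = true  [D.cnt > -6]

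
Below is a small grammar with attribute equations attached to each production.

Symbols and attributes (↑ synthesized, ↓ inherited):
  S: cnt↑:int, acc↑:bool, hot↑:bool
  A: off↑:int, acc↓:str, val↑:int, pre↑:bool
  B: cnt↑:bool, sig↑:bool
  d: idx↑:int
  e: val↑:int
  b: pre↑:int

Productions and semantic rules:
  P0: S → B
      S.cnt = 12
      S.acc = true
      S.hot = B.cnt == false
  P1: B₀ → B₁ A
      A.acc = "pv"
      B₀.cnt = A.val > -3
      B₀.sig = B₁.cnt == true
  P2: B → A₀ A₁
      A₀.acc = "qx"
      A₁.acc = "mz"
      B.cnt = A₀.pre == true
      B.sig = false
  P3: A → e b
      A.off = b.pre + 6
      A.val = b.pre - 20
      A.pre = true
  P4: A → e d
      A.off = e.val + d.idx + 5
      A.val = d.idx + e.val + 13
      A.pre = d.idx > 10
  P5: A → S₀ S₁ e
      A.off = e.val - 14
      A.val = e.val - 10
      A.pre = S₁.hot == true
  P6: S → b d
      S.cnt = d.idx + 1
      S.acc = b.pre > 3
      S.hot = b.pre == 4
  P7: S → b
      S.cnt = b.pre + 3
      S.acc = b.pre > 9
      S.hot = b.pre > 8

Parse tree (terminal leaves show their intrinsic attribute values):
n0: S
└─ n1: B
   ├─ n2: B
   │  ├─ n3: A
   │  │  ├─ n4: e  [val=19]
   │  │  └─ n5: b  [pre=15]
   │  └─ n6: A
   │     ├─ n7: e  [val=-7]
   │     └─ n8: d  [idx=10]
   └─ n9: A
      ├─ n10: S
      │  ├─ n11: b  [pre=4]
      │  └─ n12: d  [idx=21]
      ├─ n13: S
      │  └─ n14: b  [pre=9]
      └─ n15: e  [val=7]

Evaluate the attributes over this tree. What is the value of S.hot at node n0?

1. n3.acc = "qx"  ["qx"]
2. n4.val = 19  [terminal]
3. n5.pre = 15  [terminal]
4. n3.off = 21  [b.pre + 6]
5. n3.val = -5  [b.pre - 20]
6. n3.pre = true  [true]
7. n6.acc = "mz"  ["mz"]
8. n7.val = -7  [terminal]
9. n8.idx = 10  [terminal]
10. n6.off = 8  [e.val + d.idx + 5]
11. n6.val = 16  [d.idx + e.val + 13]
12. n6.pre = false  [d.idx > 10]
13. n2.cnt = true  [A₀.pre == true]
14. n2.sig = false  [false]
15. n9.acc = "pv"  ["pv"]
16. n11.pre = 4  [terminal]
17. n12.idx = 21  [terminal]
18. n10.cnt = 22  [d.idx + 1]
19. n10.acc = true  [b.pre > 3]
20. n10.hot = true  [b.pre == 4]
21. n14.pre = 9  [terminal]
22. n13.cnt = 12  [b.pre + 3]
23. n13.acc = false  [b.pre > 9]
24. n13.hot = true  [b.pre > 8]
25. n15.val = 7  [terminal]
26. n9.off = -7  [e.val - 14]
27. n9.val = -3  [e.val - 10]
28. n9.pre = true  [S₁.hot == true]
29. n1.cnt = false  [A.val > -3]
30. n1.sig = true  [B₁.cnt == true]
31. n0.cnt = 12  [12]
32. n0.acc = true  [true]
33. n0.hot = true  [B.cnt == false]

true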